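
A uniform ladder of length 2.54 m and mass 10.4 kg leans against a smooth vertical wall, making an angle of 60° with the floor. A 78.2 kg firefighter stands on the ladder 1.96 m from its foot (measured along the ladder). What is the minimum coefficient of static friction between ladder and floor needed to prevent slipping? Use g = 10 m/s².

μ_min ≈ 0.427

Taking torques about the foot of the ladder:
Ladder weight 10.4×10 = 104 N acts at 1.27 m along the ladder; its horizontal arm is 1.27·cos60° = 0.635 m → τ = 66.04 N·m clockwise.
Firefighter: 78.2×10 = 782 N at 1.96 m → arm 0.98 m → τ = 766.4 N·m clockwise.
Wall normal N acts horizontally at the top; its moment arm is the height L sinθ = 2.54·sin60° = 2.2 m, counterclockwise.
Balancing moments: N × 2.2 = 832.4, giving N = 378.4 N.
ΣFx = 0 ⇒ f = N_wall = 378.4 N. ΣFy = 0 ⇒ N_floor = 886 N.
μ_min = f / N_floor = 378.4 / 886 = 0.427.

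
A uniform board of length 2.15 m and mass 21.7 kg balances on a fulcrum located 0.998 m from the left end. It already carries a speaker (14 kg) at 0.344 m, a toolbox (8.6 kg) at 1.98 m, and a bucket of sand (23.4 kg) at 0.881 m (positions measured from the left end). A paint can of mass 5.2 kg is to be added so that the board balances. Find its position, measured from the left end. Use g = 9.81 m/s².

x ≈ 1.34 m from the left end

Sum moments about the fulcrum (at 0.998 m from the left end) (the support reaction has zero arm there).
Beam weight: 21.7 × 9.81 = 212.9 N down at 1.075 m → arm 0.077 m, τ = 212.9 × 0.077 = 16.39 N·m clockwise.
Speaker: 14 × 9.81 = 137.3 N down at 0.344 m → arm 0.654 m, τ = 137.3 × 0.654 = 89.79 N·m counterclockwise.
Toolbox: 8.6 × 9.81 = 84.37 N down at 1.98 m → arm 0.982 m, τ = 84.37 × 0.982 = 82.85 N·m clockwise.
Bucket of sand: 23.4 × 9.81 = 229.6 N down at 0.881 m → arm 0.117 m, τ = 229.6 × 0.117 = 26.86 N·m counterclockwise.
Net moment of existing loads = 17.41 N·m counterclockwise.
The paint can weighs 5.2 × 9.81 = 51.01 N and must supply an equal clockwise moment, so its lever arm about the fulcrum is 17.41 / 51.01 = 0.341 m.
That puts it at 0.998 + 0.341 = 1.34 m from the left end.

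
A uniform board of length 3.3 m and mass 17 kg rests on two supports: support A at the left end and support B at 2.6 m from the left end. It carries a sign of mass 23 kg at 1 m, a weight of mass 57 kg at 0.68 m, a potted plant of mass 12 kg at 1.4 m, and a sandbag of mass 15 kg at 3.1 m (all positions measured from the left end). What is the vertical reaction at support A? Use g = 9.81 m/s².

R_A ≈ 639 N

Choose support B as the axis so its reaction then has zero moment arm.
Beam weight: 17 × 9.81 = 166.8 N down at 1.65 m → arm 0.95 m, τ = 166.8 × 0.95 = 158.5 N·m counterclockwise.
Sign: 23 × 9.81 = 225.6 N down at 1 m → arm 1.6 m, τ = 225.6 × 1.6 = 361 N·m counterclockwise.
Weight: 57 × 9.81 = 559.2 N down at 0.68 m → arm 1.92 m, τ = 559.2 × 1.92 = 1074 N·m counterclockwise.
Potted plant: 12 × 9.81 = 117.7 N down at 1.4 m → arm 1.2 m, τ = 117.7 × 1.2 = 141.2 N·m counterclockwise.
Sandbag: 15 × 9.81 = 147.2 N down at 3.1 m → arm 0.5 m, τ = 147.2 × 0.5 = 73.6 N·m clockwise.
Net load moment about support B = 1661 N·m counterclockwise.
Reaction R at support A is upward at 0 m, arm 2.6 m → moment R × 2.6 clockwise.
Στ = 0 ⇒ R × 2.6 = 1661 ⇒ R = 639 N.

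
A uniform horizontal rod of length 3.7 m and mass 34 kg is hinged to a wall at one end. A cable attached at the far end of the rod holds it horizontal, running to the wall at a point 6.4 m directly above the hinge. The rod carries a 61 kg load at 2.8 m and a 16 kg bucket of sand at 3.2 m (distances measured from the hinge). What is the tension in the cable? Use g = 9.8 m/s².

T ≈ 872 N

Choose the hinge as the axis so the unknown hinge reaction has zero arm there.
Beam weight: 34 × 9.8 = 333.2 N down at 1.85 m → arm 1.85 m, τ = 333.2 × 1.85 = 616.4 N·m clockwise.
Load: 61 × 9.8 = 597.8 N down at 2.8 m → arm 2.8 m, τ = 597.8 × 2.8 = 1674 N·m clockwise.
Bucket of sand: 16 × 9.8 = 156.8 N down at 3.2 m → arm 3.2 m, τ = 156.8 × 3.2 = 501.8 N·m clockwise.
Total clockwise load moment = 2792 N·m.
The cable tension T acts at 3.7 m; only its component perpendicular to the rod, T sinθ, produces torque. sinθ = h/√(h²+d²) = 6.4/√(6.4²+3.7²) = 0.8657.
Balancing moments: T × 3.7 × 0.8657 = 2792, giving T = 2792 / 3.203 = 872 N.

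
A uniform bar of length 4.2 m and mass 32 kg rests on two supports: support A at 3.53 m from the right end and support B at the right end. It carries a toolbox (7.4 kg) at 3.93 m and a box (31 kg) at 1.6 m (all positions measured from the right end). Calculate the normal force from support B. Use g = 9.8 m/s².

R_B ≈ 285 N

Taking torques about support A:
Beam weight: 32 × 9.8 = 313.6 N down at 2.1 m → arm 1.43 m, τ = 313.6 × 1.43 = 448.4 N·m clockwise.
Toolbox: 7.4 × 9.8 = 72.52 N down at 3.93 m → arm 0.4 m, τ = 72.52 × 0.4 = 29.01 N·m counterclockwise.
Box: 31 × 9.8 = 303.8 N down at 1.6 m → arm 1.93 m, τ = 303.8 × 1.93 = 586.3 N·m clockwise.
Net load moment about support A = 1006 N·m clockwise.
Reaction R at support B is upward at 0 m, arm 3.53 m → moment R × 3.53 counterclockwise.
Στ = 0 ⇒ R × 3.53 = 1006 ⇒ R = 285 N.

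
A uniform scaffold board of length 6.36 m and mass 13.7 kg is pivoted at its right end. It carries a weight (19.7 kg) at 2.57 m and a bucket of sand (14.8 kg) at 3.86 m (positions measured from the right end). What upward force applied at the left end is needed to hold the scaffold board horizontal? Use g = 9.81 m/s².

F ≈ 233 N

About the right end:
Beam weight: 13.7 × 9.81 = 134.4 N down at 3.18 m → arm 3.18 m, τ = 134.4 × 3.18 = 427.4 N·m counterclockwise.
Weight: 19.7 × 9.81 = 193.3 N down at 2.57 m → arm 2.57 m, τ = 193.3 × 2.57 = 496.8 N·m counterclockwise.
Bucket of sand: 14.8 × 9.81 = 145.2 N down at 3.86 m → arm 3.86 m, τ = 145.2 × 3.86 = 560.5 N·m counterclockwise.
Net moment of the loads = 1485 N·m counterclockwise.
The upward force F acts at the left end, arm 6.36 m, giving F × 6.36 clockwise.
For rotational equilibrium, F × 6.36 = 1485, so F = 1485 / 6.36 = 233 N.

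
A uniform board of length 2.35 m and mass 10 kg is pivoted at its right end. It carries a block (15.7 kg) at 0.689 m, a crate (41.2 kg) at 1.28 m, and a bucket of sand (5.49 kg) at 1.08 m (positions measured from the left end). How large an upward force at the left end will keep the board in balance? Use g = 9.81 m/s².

F ≈ 371 N

About the right end:
Beam weight: 10 × 9.81 = 98.1 N down at 1.175 m → arm 1.175 m, τ = 98.1 × 1.175 = 115.3 N·m counterclockwise.
Block: 15.7 × 9.81 = 154 N down at 0.689 m → arm 1.661 m, τ = 154 × 1.661 = 255.8 N·m counterclockwise.
Crate: 41.2 × 9.81 = 404.2 N down at 1.28 m → arm 1.07 m, τ = 404.2 × 1.07 = 432.5 N·m counterclockwise.
Bucket of sand: 5.49 × 9.81 = 53.86 N down at 1.08 m → arm 1.27 m, τ = 53.86 × 1.27 = 68.4 N·m counterclockwise.
Net moment of the loads = 872 N·m counterclockwise.
The upward force F acts at the left end, arm 2.35 m, giving F × 2.35 clockwise.
Setting net torque to zero: F × 2.35 = 872 → F = 872 / 2.35 = 371 N.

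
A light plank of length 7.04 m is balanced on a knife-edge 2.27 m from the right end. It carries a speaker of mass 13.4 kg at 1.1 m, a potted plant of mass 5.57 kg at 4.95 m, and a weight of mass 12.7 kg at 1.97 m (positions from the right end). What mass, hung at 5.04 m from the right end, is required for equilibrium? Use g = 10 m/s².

m ≈ 1.65 kg

Choose the knife-edge (at 2.27 m from the right end) as the axis so the support reaction has zero arm there.
Speaker: 13.4 × 10 = 134 N down at 1.1 m → arm 1.17 m, τ = 134 × 1.17 = 156.8 N·m clockwise.
Potted plant: 5.57 × 10 = 55.7 N down at 4.95 m → arm 2.68 m, τ = 55.7 × 2.68 = 149.3 N·m counterclockwise.
Weight: 12.7 × 10 = 127 N down at 1.97 m → arm 0.3 m, τ = 127 × 0.3 = 38.1 N·m clockwise.
Net moment of known loads = 45.6 N·m clockwise.
An unknown mass m at 5.04 m has arm 2.77 m; its moment is m·g·2.77 counterclockwise.
Στ = 0 ⇒ m × 10 × 2.77 = 45.6 ⇒ m = 45.6 / (10 × 2.77) = 1.65 kg.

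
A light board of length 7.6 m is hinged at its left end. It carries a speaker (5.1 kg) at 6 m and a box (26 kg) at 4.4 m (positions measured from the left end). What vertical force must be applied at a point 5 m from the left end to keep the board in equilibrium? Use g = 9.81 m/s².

F ≈ 284 N

Choose the left end as the axis so the unknown pivot reaction has zero arm there.
Speaker: 5.1 × 9.81 = 50.03 N down at 6 m → arm 6 m, τ = 50.03 × 6 = 300.2 N·m clockwise.
Box: 26 × 9.81 = 255.1 N down at 4.4 m → arm 4.4 m, τ = 255.1 × 4.4 = 1122 N·m clockwise.
Net moment of the loads = 1422 N·m clockwise.
The upward force F acts at a point 5 m from the left end, arm 5 m, giving F × 5 counterclockwise.
For rotational equilibrium, F × 5 = 1422, so F = 1422 / 5 = 284 N.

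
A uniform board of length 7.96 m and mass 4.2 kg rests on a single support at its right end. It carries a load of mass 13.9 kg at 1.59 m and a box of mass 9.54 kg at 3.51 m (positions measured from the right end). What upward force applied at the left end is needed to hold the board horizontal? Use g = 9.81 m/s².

F ≈ 89.1 N

Sum moments about the right end (the unknown pivot reaction has zero arm there).
Beam weight: 4.2 × 9.81 = 41.2 N down at 3.98 m → arm 3.98 m, τ = 41.2 × 3.98 = 164 N·m counterclockwise.
Load: 13.9 × 9.81 = 136.4 N down at 1.59 m → arm 1.59 m, τ = 136.4 × 1.59 = 216.9 N·m counterclockwise.
Box: 9.54 × 9.81 = 93.59 N down at 3.51 m → arm 3.51 m, τ = 93.59 × 3.51 = 328.5 N·m counterclockwise.
Net moment of the loads = 709.4 N·m counterclockwise.
The upward force F acts at the left end, arm 7.96 m, giving F × 7.96 clockwise.
For rotational equilibrium, F × 7.96 = 709.4, so F = 709.4 / 7.96 = 89.1 N.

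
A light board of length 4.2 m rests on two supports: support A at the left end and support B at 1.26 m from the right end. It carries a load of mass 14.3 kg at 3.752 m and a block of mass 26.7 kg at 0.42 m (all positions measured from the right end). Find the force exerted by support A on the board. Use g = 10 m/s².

About support B:
Load: 14.3 × 10 = 143 N down at 3.752 m → arm 2.492 m, τ = 143 × 2.492 = 356.4 N·m counterclockwise.
Block: 26.7 × 10 = 267 N down at 0.42 m → arm 0.84 m, τ = 267 × 0.84 = 224.3 N·m clockwise.
Net load moment about support B = 132.1 N·m counterclockwise.
Reaction R at support A is upward at 4.2 m, arm 2.94 m → moment R × 2.94 clockwise.
For rotational equilibrium, R × 2.94 = 132.1, so R = 44.9 N.

R_A ≈ 44.9 N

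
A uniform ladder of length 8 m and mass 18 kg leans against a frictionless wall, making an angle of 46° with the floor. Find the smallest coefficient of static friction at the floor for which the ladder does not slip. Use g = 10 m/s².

Sum moments about the foot of the ladder (the floor normal and friction both act there and drop out).
Ladder weight 18×10 = 180 N acts at 4 m along the ladder; its horizontal arm is 4·cos46° = 2.779 m → τ = 500.2 N·m clockwise.
Wall normal N acts horizontally at the top; its moment arm is the height L sinθ = 8·sin46° = 5.755 m, counterclockwise.
Setting net torque to zero: N × 5.755 = 500.2 → N = 86.92 N.
ΣFx = 0 ⇒ f = N_wall = 86.92 N. ΣFy = 0 ⇒ N_floor = 180 N.
μ_min = f / N_floor = 86.92 / 180 = 0.483.

μ_min ≈ 0.483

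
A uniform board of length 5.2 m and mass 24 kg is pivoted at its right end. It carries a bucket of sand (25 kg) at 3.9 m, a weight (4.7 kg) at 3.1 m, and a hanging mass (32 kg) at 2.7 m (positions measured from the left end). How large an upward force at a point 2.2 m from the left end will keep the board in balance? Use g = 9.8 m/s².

Taking torques about the right end:
Beam weight: 24 × 9.8 = 235.2 N down at 2.6 m → arm 2.6 m, τ = 235.2 × 2.6 = 611.5 N·m counterclockwise.
Bucket of sand: 25 × 9.8 = 245 N down at 3.9 m → arm 1.3 m, τ = 245 × 1.3 = 318.5 N·m counterclockwise.
Weight: 4.7 × 9.8 = 46.06 N down at 3.1 m → arm 2.1 m, τ = 46.06 × 2.1 = 96.73 N·m counterclockwise.
Hanging mass: 32 × 9.8 = 313.6 N down at 2.7 m → arm 2.5 m, τ = 313.6 × 2.5 = 784 N·m counterclockwise.
Net moment of the loads = 1811 N·m counterclockwise.
The upward force F acts at a point 2.2 m from the left end, arm 3 m, giving F × 3 clockwise.
Balancing moments: F × 3 = 1811, giving F = 1811 / 3 = 604 N.

F ≈ 604 N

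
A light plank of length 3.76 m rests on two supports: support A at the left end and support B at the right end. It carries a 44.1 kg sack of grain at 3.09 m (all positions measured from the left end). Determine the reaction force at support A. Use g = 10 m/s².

R_A ≈ 78.6 N

About support B:
Sack of grain: 44.1 × 10 = 441 N down at 3.09 m → arm 0.67 m, τ = 441 × 0.67 = 295.5 N·m counterclockwise.
Net load moment about support B = 295.5 N·m counterclockwise.
Reaction R at support A is upward at 0 m, arm 3.76 m → moment R × 3.76 clockwise.
Balancing moments: R × 3.76 = 295.5, giving R = 78.6 N.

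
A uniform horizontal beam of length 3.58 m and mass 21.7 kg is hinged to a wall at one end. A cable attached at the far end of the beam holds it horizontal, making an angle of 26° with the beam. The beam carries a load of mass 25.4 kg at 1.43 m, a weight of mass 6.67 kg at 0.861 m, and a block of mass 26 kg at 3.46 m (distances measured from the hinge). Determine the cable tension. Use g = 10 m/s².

T ≈ 1090 N

Sum moments about the hinge (the unknown hinge reaction has zero arm there).
Beam weight: 21.7 × 10 = 217 N down at 1.79 m → arm 1.79 m, τ = 217 × 1.79 = 388.4 N·m clockwise.
Load: 25.4 × 10 = 254 N down at 1.43 m → arm 1.43 m, τ = 254 × 1.43 = 363.2 N·m clockwise.
Weight: 6.67 × 10 = 66.7 N down at 0.861 m → arm 0.861 m, τ = 66.7 × 0.861 = 57.43 N·m clockwise.
Block: 26 × 10 = 260 N down at 3.46 m → arm 3.46 m, τ = 260 × 3.46 = 899.6 N·m clockwise.
Total clockwise load moment = 1709 N·m.
The cable tension T acts at 3.58 m; only its component perpendicular to the beam, T sinθ, produces torque. sin 26° = 0.4384.
Στ = 0 ⇒ T × 3.58 × 0.4384 = 1709 ⇒ T = 1709 / 1.569 = 1090 N.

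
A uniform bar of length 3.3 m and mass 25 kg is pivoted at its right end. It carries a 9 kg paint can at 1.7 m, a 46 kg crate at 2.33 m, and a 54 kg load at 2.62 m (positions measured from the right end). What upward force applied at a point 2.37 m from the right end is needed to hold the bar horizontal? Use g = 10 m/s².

Choose the right end as the axis so the unknown pivot reaction has zero arm there.
Beam weight: 25 × 10 = 250 N down at 1.65 m → arm 1.65 m, τ = 250 × 1.65 = 412.5 N·m counterclockwise.
Paint can: 9 × 10 = 90 N down at 1.7 m → arm 1.7 m, τ = 90 × 1.7 = 153 N·m counterclockwise.
Crate: 46 × 10 = 460 N down at 2.33 m → arm 2.33 m, τ = 460 × 2.33 = 1072 N·m counterclockwise.
Load: 54 × 10 = 540 N down at 2.62 m → arm 2.62 m, τ = 540 × 2.62 = 1415 N·m counterclockwise.
Net moment of the loads = 3052 N·m counterclockwise.
The upward force F acts at a point 2.37 m from the right end, arm 2.37 m, giving F × 2.37 clockwise.
For rotational equilibrium, F × 2.37 = 3052, so F = 3052 / 2.37 = 1290 N.

F ≈ 1290 N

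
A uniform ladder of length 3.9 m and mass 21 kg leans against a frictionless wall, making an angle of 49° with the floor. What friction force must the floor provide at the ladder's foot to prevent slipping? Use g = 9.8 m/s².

Sum moments about the foot of the ladder (the floor normal and friction both act there and drop out).
Ladder weight 21×9.8 = 205.8 N acts at 1.95 m along the ladder; its horizontal arm is 1.95·cos49° = 1.279 m → τ = 263.2 N·m clockwise.
Wall normal N acts horizontally at the top; its moment arm is the height L sinθ = 3.9·sin49° = 2.943 m, counterclockwise.
Στ = 0 ⇒ N × 2.943 = 263.2 ⇒ N = 89.4 N.
ΣFx = 0: friction at the foot balances the wall's push, so f = N_wall = 89.4 N.

f ≈ 89.4 N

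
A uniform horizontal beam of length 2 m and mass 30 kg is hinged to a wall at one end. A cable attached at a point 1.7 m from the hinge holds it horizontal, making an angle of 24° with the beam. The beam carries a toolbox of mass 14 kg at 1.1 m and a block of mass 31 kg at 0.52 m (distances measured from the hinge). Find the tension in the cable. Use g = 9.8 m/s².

Taking torques about the hinge:
Beam weight: 30 × 9.8 = 294 N down at 1 m → arm 1 m, τ = 294 × 1 = 294 N·m clockwise.
Toolbox: 14 × 9.8 = 137.2 N down at 1.1 m → arm 1.1 m, τ = 137.2 × 1.1 = 150.9 N·m clockwise.
Block: 31 × 9.8 = 303.8 N down at 0.52 m → arm 0.52 m, τ = 303.8 × 0.52 = 158 N·m clockwise.
Total clockwise load moment = 602.9 N·m.
The cable tension T acts at 1.7 m; only its component perpendicular to the beam, T sinθ, produces torque. sin 24° = 0.4067.
Setting net torque to zero: T × 1.7 × 0.4067 = 602.9 → T = 602.9 / 0.6914 = 872 N.

T ≈ 872 N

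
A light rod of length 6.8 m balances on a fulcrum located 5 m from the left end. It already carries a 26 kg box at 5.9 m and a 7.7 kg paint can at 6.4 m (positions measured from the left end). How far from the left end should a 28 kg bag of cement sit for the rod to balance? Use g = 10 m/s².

x ≈ 3.78 m from the left end

Sum moments about the fulcrum (at 5 m from the left end) (the support reaction has zero arm there).
Box: 26 × 10 = 260 N down at 5.9 m → arm 0.9 m, τ = 260 × 0.9 = 234 N·m clockwise.
Paint can: 7.7 × 10 = 77 N down at 6.4 m → arm 1.4 m, τ = 77 × 1.4 = 107.8 N·m clockwise.
Net moment of existing loads = 341.8 N·m clockwise.
The bag of cement weighs 28 × 10 = 280 N and must supply an equal counterclockwise moment, so its lever arm about the fulcrum is 341.8 / 280 = 1.22 m.
That puts it at 5 − 1.22 = 3.78 m from the left end.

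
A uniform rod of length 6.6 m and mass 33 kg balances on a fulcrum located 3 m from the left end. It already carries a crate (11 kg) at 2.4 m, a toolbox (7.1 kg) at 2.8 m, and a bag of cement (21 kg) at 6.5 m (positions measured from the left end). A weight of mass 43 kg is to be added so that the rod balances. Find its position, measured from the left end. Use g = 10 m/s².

Take moments about the fulcrum (at 3 m from the left end).
Beam weight: 33 × 10 = 330 N down at 3.3 m → arm 0.3 m, τ = 330 × 0.3 = 99 N·m clockwise.
Crate: 11 × 10 = 110 N down at 2.4 m → arm 0.6 m, τ = 110 × 0.6 = 66 N·m counterclockwise.
Toolbox: 7.1 × 10 = 71 N down at 2.8 m → arm 0.2 m, τ = 71 × 0.2 = 14.2 N·m counterclockwise.
Bag of cement: 21 × 10 = 210 N down at 6.5 m → arm 3.5 m, τ = 210 × 3.5 = 735 N·m clockwise.
Net moment of existing loads = 753.8 N·m clockwise.
The weight weighs 43 × 10 = 430 N and must supply an equal counterclockwise moment, so its lever arm about the fulcrum is 753.8 / 430 = 1.75 m.
That puts it at 3 − 1.75 = 1.25 m from the left end.

x ≈ 1.25 m from the left end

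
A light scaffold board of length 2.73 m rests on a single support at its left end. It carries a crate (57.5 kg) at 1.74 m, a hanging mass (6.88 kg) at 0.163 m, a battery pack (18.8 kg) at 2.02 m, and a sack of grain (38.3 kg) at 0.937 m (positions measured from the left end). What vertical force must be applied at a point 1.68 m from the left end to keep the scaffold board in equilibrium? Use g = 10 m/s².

F ≈ 1040 N

Choose the left end as the axis so the unknown pivot reaction has zero arm there.
Crate: 57.5 × 10 = 575 N down at 1.74 m → arm 1.74 m, τ = 575 × 1.74 = 1000 N·m clockwise.
Hanging mass: 6.88 × 10 = 68.8 N down at 0.163 m → arm 0.163 m, τ = 68.8 × 0.163 = 11.21 N·m clockwise.
Battery pack: 18.8 × 10 = 188 N down at 2.02 m → arm 2.02 m, τ = 188 × 2.02 = 379.8 N·m clockwise.
Sack of grain: 38.3 × 10 = 383 N down at 0.937 m → arm 0.937 m, τ = 383 × 0.937 = 358.9 N·m clockwise.
Net moment of the loads = 1750 N·m clockwise.
The upward force F acts at a point 1.68 m from the left end, arm 1.68 m, giving F × 1.68 counterclockwise.
Στ = 0 ⇒ F × 1.68 = 1750 ⇒ F = 1750 / 1.68 = 1040 N.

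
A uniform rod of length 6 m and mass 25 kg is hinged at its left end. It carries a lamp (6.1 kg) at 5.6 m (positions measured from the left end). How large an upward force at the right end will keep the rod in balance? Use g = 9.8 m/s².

F ≈ 178 N

Sum moments about the left end (the unknown pivot reaction has zero arm there).
Beam weight: 25 × 9.8 = 245 N down at 3 m → arm 3 m, τ = 245 × 3 = 735 N·m clockwise.
Lamp: 6.1 × 9.8 = 59.78 N down at 5.6 m → arm 5.6 m, τ = 59.78 × 5.6 = 334.8 N·m clockwise.
Net moment of the loads = 1070 N·m clockwise.
The upward force F acts at the right end, arm 6 m, giving F × 6 counterclockwise.
Setting net torque to zero: F × 6 = 1070 → F = 1070 / 6 = 178 N.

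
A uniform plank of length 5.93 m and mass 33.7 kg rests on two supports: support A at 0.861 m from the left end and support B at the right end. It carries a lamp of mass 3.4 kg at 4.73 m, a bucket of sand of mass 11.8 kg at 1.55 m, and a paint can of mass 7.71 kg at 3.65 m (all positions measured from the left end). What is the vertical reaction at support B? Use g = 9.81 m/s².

R_B ≈ 220 N

Take moments about support A.
Beam weight: 33.7 × 9.81 = 330.6 N down at 2.965 m → arm 2.104 m, τ = 330.6 × 2.104 = 695.6 N·m clockwise.
Lamp: 3.4 × 9.81 = 33.35 N down at 4.73 m → arm 3.869 m, τ = 33.35 × 3.869 = 129 N·m clockwise.
Bucket of sand: 11.8 × 9.81 = 115.8 N down at 1.55 m → arm 0.689 m, τ = 115.8 × 0.689 = 79.79 N·m clockwise.
Paint can: 7.71 × 9.81 = 75.64 N down at 3.65 m → arm 2.789 m, τ = 75.64 × 2.789 = 211 N·m clockwise.
Net load moment about support A = 1115 N·m clockwise.
Reaction R at support B is upward at 5.93 m, arm 5.069 m → moment R × 5.069 counterclockwise.
For rotational equilibrium, R × 5.069 = 1115, so R = 220 N.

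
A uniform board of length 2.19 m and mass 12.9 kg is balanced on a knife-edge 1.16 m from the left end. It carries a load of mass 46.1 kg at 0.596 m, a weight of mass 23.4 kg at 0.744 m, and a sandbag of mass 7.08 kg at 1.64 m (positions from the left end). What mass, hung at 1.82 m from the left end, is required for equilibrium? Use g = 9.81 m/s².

Choose the knife-edge (at 1.16 m from the left end) as the axis so the support reaction has zero arm there.
Beam weight: 12.9 × 9.81 = 126.5 N down at 1.095 m → arm 0.065 m, τ = 126.5 × 0.065 = 8.223 N·m counterclockwise.
Load: 46.1 × 9.81 = 452.2 N down at 0.596 m → arm 0.564 m, τ = 452.2 × 0.564 = 255 N·m counterclockwise.
Weight: 23.4 × 9.81 = 229.6 N down at 0.744 m → arm 0.416 m, τ = 229.6 × 0.416 = 95.51 N·m counterclockwise.
Sandbag: 7.08 × 9.81 = 69.45 N down at 1.64 m → arm 0.48 m, τ = 69.45 × 0.48 = 33.34 N·m clockwise.
Net moment of known loads = 325.4 N·m counterclockwise.
An unknown mass m at 1.82 m has arm 0.66 m; its moment is m·g·0.66 clockwise.
Setting net torque to zero: m × 9.81 × 0.66 = 325.4 → m = 325.4 / (9.81 × 0.66) = 50.3 kg.

m ≈ 50.3 kg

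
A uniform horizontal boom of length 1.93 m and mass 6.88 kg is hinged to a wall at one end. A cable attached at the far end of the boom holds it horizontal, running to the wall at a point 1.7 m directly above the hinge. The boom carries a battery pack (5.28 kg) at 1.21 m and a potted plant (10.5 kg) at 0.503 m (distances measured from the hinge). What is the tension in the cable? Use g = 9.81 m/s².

T ≈ 141 N

Taking torques about the hinge:
Beam weight: 6.88 × 9.81 = 67.49 N down at 0.965 m → arm 0.965 m, τ = 67.49 × 0.965 = 65.13 N·m clockwise.
Battery pack: 5.28 × 9.81 = 51.8 N down at 1.21 m → arm 1.21 m, τ = 51.8 × 1.21 = 62.68 N·m clockwise.
Potted plant: 10.5 × 9.81 = 103 N down at 0.503 m → arm 0.503 m, τ = 103 × 0.503 = 51.81 N·m clockwise.
Total clockwise load moment = 179.6 N·m.
The cable tension T acts at 1.93 m; only its component perpendicular to the boom, T sinθ, produces torque. sinθ = h/√(h²+d²) = 1.7/√(1.7²+1.93²) = 0.661.
For rotational equilibrium, T × 1.93 × 0.661 = 179.6, so T = 179.6 / 1.276 = 141 N.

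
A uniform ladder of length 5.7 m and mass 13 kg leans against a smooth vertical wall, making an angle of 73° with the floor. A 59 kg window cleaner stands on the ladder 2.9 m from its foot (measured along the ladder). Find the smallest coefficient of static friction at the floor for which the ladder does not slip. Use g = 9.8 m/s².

Choose the foot of the ladder as the axis so the floor normal and friction both act there and drop out.
Ladder weight 13×9.8 = 127.4 N acts at 2.85 m along the ladder; its horizontal arm is 2.85·cos73° = 0.8333 m → τ = 106.2 N·m clockwise.
Window cleaner: 59×9.8 = 578.2 N at 2.9 m → arm 0.8479 m → τ = 490.3 N·m clockwise.
Wall normal N acts horizontally at the top; its moment arm is the height L sinθ = 5.7·sin73° = 5.451 m, counterclockwise.
Setting net torque to zero: N × 5.451 = 596.5 → N = 109.4 N.
ΣFx = 0 ⇒ f = N_wall = 109.4 N. ΣFy = 0 ⇒ N_floor = 705.6 N.
μ_min = f / N_floor = 109.4 / 705.6 = 0.155.

μ_min ≈ 0.155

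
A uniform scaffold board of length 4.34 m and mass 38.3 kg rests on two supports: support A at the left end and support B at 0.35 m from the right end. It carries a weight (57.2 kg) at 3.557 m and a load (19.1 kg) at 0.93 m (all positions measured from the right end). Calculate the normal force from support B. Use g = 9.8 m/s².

Choose support A as the axis so its reaction then has zero moment arm.
Beam weight: 38.3 × 9.8 = 375.3 N down at 2.17 m → arm 2.17 m, τ = 375.3 × 2.17 = 814.4 N·m clockwise.
Weight: 57.2 × 9.8 = 560.6 N down at 3.557 m → arm 0.783 m, τ = 560.6 × 0.783 = 438.9 N·m clockwise.
Load: 19.1 × 9.8 = 187.2 N down at 0.93 m → arm 3.41 m, τ = 187.2 × 3.41 = 638.4 N·m clockwise.
Net load moment about support A = 1892 N·m clockwise.
Reaction R at support B is upward at 0.35 m, arm 3.99 m → moment R × 3.99 counterclockwise.
Balancing moments: R × 3.99 = 1892, giving R = 474 N.

R_B ≈ 474 N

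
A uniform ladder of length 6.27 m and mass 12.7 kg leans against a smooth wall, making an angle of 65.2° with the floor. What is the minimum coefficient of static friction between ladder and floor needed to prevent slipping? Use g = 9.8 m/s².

μ_min ≈ 0.231

Taking torques about the foot of the ladder:
Ladder weight 12.7×9.8 = 124.5 N acts at 3.135 m along the ladder; its horizontal arm is 3.135·cos65.2° = 1.315 m → τ = 163.7 N·m clockwise.
Wall normal N acts horizontally at the top; its moment arm is the height L sinθ = 6.27·sin65.2° = 5.692 m, counterclockwise.
Balancing moments: N × 5.692 = 163.7, giving N = 28.76 N.
ΣFx = 0 ⇒ f = N_wall = 28.76 N. ΣFy = 0 ⇒ N_floor = 124.5 N.
μ_min = f / N_floor = 28.76 / 124.5 = 0.231.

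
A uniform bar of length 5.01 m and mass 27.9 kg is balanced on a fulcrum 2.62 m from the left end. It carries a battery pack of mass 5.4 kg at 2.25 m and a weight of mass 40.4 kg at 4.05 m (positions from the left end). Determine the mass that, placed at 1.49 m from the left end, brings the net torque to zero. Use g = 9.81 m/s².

Sum moments about the fulcrum (at 2.62 m from the left end) (the support reaction has zero arm there).
Beam weight: 27.9 × 9.81 = 273.7 N down at 2.505 m → arm 0.115 m, τ = 273.7 × 0.115 = 31.48 N·m counterclockwise.
Battery pack: 5.4 × 9.81 = 52.97 N down at 2.25 m → arm 0.37 m, τ = 52.97 × 0.37 = 19.6 N·m counterclockwise.
Weight: 40.4 × 9.81 = 396.3 N down at 4.05 m → arm 1.43 m, τ = 396.3 × 1.43 = 566.7 N·m clockwise.
Net moment of known loads = 515.6 N·m clockwise.
An unknown mass m at 1.49 m has arm 1.13 m; its moment is m·g·1.13 counterclockwise.
Στ = 0 ⇒ m × 9.81 × 1.13 = 515.6 ⇒ m = 515.6 / (9.81 × 1.13) = 46.5 kg.

m ≈ 46.5 kg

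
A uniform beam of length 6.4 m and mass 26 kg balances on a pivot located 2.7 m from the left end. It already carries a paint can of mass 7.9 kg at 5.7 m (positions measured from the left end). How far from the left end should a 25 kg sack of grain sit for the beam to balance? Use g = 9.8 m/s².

x ≈ 1.23 m from the left end

Sum moments about the pivot (at 2.7 m from the left end) (the support reaction has zero arm there).
Beam weight: 26 × 9.8 = 254.8 N down at 3.2 m → arm 0.5 m, τ = 254.8 × 0.5 = 127.4 N·m clockwise.
Paint can: 7.9 × 9.8 = 77.42 N down at 5.7 m → arm 3 m, τ = 77.42 × 3 = 232.3 N·m clockwise.
Net moment of existing loads = 359.7 N·m clockwise.
The sack of grain weighs 25 × 9.8 = 245 N and must supply an equal counterclockwise moment, so its lever arm about the pivot is 359.7 / 245 = 1.47 m.
That puts it at 2.7 − 1.47 = 1.23 m from the left end.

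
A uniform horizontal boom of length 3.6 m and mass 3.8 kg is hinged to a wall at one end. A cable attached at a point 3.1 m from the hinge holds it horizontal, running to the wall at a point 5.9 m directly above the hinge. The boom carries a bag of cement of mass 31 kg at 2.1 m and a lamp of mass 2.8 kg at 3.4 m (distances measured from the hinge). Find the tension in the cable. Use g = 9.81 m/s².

T ≈ 291 N

About the hinge:
Beam weight: 3.8 × 9.81 = 37.28 N down at 1.8 m → arm 1.8 m, τ = 37.28 × 1.8 = 67.1 N·m clockwise.
Bag of cement: 31 × 9.81 = 304.1 N down at 2.1 m → arm 2.1 m, τ = 304.1 × 2.1 = 638.6 N·m clockwise.
Lamp: 2.8 × 9.81 = 27.47 N down at 3.4 m → arm 3.4 m, τ = 27.47 × 3.4 = 93.4 N·m clockwise.
Total clockwise load moment = 799.1 N·m.
The cable tension T acts at 3.1 m; only its component perpendicular to the boom, T sinθ, produces torque. sinθ = h/√(h²+d²) = 5.9/√(5.9²+3.1²) = 0.8852.
For rotational equilibrium, T × 3.1 × 0.8852 = 799.1, so T = 799.1 / 2.744 = 291 N.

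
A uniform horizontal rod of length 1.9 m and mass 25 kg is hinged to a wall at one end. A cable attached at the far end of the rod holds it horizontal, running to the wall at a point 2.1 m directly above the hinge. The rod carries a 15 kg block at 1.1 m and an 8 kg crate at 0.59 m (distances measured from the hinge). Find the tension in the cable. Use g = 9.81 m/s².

About the hinge:
Beam weight: 25 × 9.81 = 245.2 N down at 0.95 m → arm 0.95 m, τ = 245.2 × 0.95 = 232.9 N·m clockwise.
Block: 15 × 9.81 = 147.2 N down at 1.1 m → arm 1.1 m, τ = 147.2 × 1.1 = 161.9 N·m clockwise.
Crate: 8 × 9.81 = 78.48 N down at 0.59 m → arm 0.59 m, τ = 78.48 × 0.59 = 46.3 N·m clockwise.
Total clockwise load moment = 441.1 N·m.
The cable tension T acts at 1.9 m; only its component perpendicular to the rod, T sinθ, produces torque. sinθ = h/√(h²+d²) = 2.1/√(2.1²+1.9²) = 0.7415.
Setting net torque to zero: T × 1.9 × 0.7415 = 441.1 → T = 441.1 / 1.409 = 313 N.

T ≈ 313 N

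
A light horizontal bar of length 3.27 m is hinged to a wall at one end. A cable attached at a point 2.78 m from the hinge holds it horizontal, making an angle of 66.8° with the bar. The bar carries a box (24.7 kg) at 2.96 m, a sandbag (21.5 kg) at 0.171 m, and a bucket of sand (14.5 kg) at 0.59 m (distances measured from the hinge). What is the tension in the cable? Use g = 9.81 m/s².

About the hinge:
Box: 24.7 × 9.81 = 242.3 N down at 2.96 m → arm 2.96 m, τ = 242.3 × 2.96 = 717.2 N·m clockwise.
Sandbag: 21.5 × 9.81 = 210.9 N down at 0.171 m → arm 0.171 m, τ = 210.9 × 0.171 = 36.06 N·m clockwise.
Bucket of sand: 14.5 × 9.81 = 142.2 N down at 0.59 m → arm 0.59 m, τ = 142.2 × 0.59 = 83.9 N·m clockwise.
Total clockwise load moment = 837.2 N·m.
The cable tension T acts at 2.78 m; only its component perpendicular to the bar, T sinθ, produces torque. sin 66.8° = 0.9191.
For rotational equilibrium, T × 2.78 × 0.9191 = 837.2, so T = 837.2 / 2.555 = 328 N.

T ≈ 328 N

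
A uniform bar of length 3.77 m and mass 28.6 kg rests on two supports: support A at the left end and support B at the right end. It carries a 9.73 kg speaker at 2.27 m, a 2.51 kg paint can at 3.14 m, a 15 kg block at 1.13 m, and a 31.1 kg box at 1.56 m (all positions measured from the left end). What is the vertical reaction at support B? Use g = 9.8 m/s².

Taking torques about support A:
Beam weight: 28.6 × 9.8 = 280.3 N down at 1.885 m → arm 1.885 m, τ = 280.3 × 1.885 = 528.4 N·m clockwise.
Speaker: 9.73 × 9.8 = 95.35 N down at 2.27 m → arm 2.27 m, τ = 95.35 × 2.27 = 216.4 N·m clockwise.
Paint can: 2.51 × 9.8 = 24.6 N down at 3.14 m → arm 3.14 m, τ = 24.6 × 3.14 = 77.24 N·m clockwise.
Block: 15 × 9.8 = 147 N down at 1.13 m → arm 1.13 m, τ = 147 × 1.13 = 166.1 N·m clockwise.
Box: 31.1 × 9.8 = 304.8 N down at 1.56 m → arm 1.56 m, τ = 304.8 × 1.56 = 475.5 N·m clockwise.
Net load moment about support A = 1464 N·m clockwise.
Reaction R at support B is upward at 3.77 m, arm 3.77 m → moment R × 3.77 counterclockwise.
Setting net torque to zero: R × 3.77 = 1464 → R = 388 N.

R_B ≈ 388 N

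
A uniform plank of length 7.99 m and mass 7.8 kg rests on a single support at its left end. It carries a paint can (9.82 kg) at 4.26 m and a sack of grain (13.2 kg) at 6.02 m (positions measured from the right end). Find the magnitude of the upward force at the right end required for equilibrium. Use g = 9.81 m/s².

Take moments about the left end.
Beam weight: 7.8 × 9.81 = 76.52 N down at 3.995 m → arm 3.995 m, τ = 76.52 × 3.995 = 305.7 N·m clockwise.
Paint can: 9.82 × 9.81 = 96.33 N down at 4.26 m → arm 3.73 m, τ = 96.33 × 3.73 = 359.3 N·m clockwise.
Sack of grain: 13.2 × 9.81 = 129.5 N down at 6.02 m → arm 1.97 m, τ = 129.5 × 1.97 = 255.1 N·m clockwise.
Net moment of the loads = 920.1 N·m clockwise.
The upward force F acts at the right end, arm 7.99 m, giving F × 7.99 counterclockwise.
Στ = 0 ⇒ F × 7.99 = 920.1 ⇒ F = 920.1 / 7.99 = 115 N.

F ≈ 115 N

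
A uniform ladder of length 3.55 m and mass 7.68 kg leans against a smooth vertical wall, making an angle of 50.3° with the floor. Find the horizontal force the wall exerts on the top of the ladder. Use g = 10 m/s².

Choose the foot of the ladder as the axis so the floor normal and friction both act there and drop out.
Ladder weight 7.68×10 = 76.8 N acts at 1.775 m along the ladder; its horizontal arm is 1.775·cos50.3° = 1.134 m → τ = 87.09 N·m clockwise.
Wall normal N acts horizontally at the top; its moment arm is the height L sinθ = 3.55·sin50.3° = 2.731 m, counterclockwise.
Στ = 0 ⇒ N × 2.731 = 87.09 ⇒ N = 31.9 N.

N_wall ≈ 31.9 N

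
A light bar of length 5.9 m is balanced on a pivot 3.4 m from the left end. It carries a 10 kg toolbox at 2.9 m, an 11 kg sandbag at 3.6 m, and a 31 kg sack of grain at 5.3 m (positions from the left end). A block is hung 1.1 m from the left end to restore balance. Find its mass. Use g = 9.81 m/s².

m ≈ 24.4 kg

Choose the pivot (at 3.4 m from the left end) as the axis so the support reaction has zero arm there.
Toolbox: 10 × 9.81 = 98.1 N down at 2.9 m → arm 0.5 m, τ = 98.1 × 0.5 = 49.05 N·m counterclockwise.
Sandbag: 11 × 9.81 = 107.9 N down at 3.6 m → arm 0.2 m, τ = 107.9 × 0.2 = 21.58 N·m clockwise.
Sack of grain: 31 × 9.81 = 304.1 N down at 5.3 m → arm 1.9 m, τ = 304.1 × 1.9 = 577.8 N·m clockwise.
Net moment of known loads = 550.3 N·m clockwise.
An unknown mass m at 1.1 m has arm 2.3 m; its moment is m·g·2.3 counterclockwise.
Setting net torque to zero: m × 9.81 × 2.3 = 550.3 → m = 550.3 / (9.81 × 2.3) = 24.4 kg.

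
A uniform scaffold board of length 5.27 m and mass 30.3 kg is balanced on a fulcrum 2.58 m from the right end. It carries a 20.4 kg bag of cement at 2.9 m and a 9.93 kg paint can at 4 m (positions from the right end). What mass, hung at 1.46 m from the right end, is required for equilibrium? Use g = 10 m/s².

Choose the fulcrum (at 2.58 m from the right end) as the axis so the support reaction has zero arm there.
Beam weight: 30.3 × 10 = 303 N down at 2.635 m → arm 0.055 m, τ = 303 × 0.055 = 16.66 N·m counterclockwise.
Bag of cement: 20.4 × 10 = 204 N down at 2.9 m → arm 0.32 m, τ = 204 × 0.32 = 65.28 N·m counterclockwise.
Paint can: 9.93 × 10 = 99.3 N down at 4 m → arm 1.42 m, τ = 99.3 × 1.42 = 141 N·m counterclockwise.
Net moment of known loads = 222.9 N·m counterclockwise.
An unknown mass m at 1.46 m has arm 1.12 m; its moment is m·g·1.12 clockwise.
Setting net torque to zero: m × 10 × 1.12 = 222.9 → m = 222.9 / (10 × 1.12) = 19.9 kg.

m ≈ 19.9 kg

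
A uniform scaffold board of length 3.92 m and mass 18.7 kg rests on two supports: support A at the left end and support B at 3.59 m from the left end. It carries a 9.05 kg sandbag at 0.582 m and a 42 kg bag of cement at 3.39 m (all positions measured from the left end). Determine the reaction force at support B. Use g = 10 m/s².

Take moments about support A.
Beam weight: 18.7 × 10 = 187 N down at 1.96 m → arm 1.96 m, τ = 187 × 1.96 = 366.5 N·m clockwise.
Sandbag: 9.05 × 10 = 90.5 N down at 0.582 m → arm 0.582 m, τ = 90.5 × 0.582 = 52.67 N·m clockwise.
Bag of cement: 42 × 10 = 420 N down at 3.39 m → arm 3.39 m, τ = 420 × 3.39 = 1424 N·m clockwise.
Net load moment about support A = 1843 N·m clockwise.
Reaction R at support B is upward at 3.59 m, arm 3.59 m → moment R × 3.59 counterclockwise.
Setting net torque to zero: R × 3.59 = 1843 → R = 513 N.

R_B ≈ 513 N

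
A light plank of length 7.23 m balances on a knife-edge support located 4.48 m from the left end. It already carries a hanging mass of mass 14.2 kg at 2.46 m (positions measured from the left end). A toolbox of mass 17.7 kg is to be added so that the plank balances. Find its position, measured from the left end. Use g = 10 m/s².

Taking torques about the knife-edge support (at 4.48 m from the left end):
Hanging mass: 14.2 × 10 = 142 N down at 2.46 m → arm 2.02 m, τ = 142 × 2.02 = 286.8 N·m counterclockwise.
Net moment of existing loads = 286.8 N·m counterclockwise.
The toolbox weighs 17.7 × 10 = 177 N and must supply an equal clockwise moment, so its lever arm about the knife-edge support is 286.8 / 177 = 1.62 m.
That puts it at 4.48 + 1.62 = 6.1 m from the left end.

x ≈ 6.1 m from the left end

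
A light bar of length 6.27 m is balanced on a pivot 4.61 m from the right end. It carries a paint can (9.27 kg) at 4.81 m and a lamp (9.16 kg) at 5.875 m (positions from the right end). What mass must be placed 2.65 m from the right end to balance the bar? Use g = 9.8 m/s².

m ≈ 6.86 kg

Choose the pivot (at 4.61 m from the right end) as the axis so the support reaction has zero arm there.
Paint can: 9.27 × 9.8 = 90.85 N down at 4.81 m → arm 0.2 m, τ = 90.85 × 0.2 = 18.17 N·m counterclockwise.
Lamp: 9.16 × 9.8 = 89.77 N down at 5.875 m → arm 1.265 m, τ = 89.77 × 1.265 = 113.6 N·m counterclockwise.
Net moment of known loads = 131.8 N·m counterclockwise.
An unknown mass m at 2.65 m has arm 1.96 m; its moment is m·g·1.96 clockwise.
Balancing moments: m × 9.8 × 1.96 = 131.8, giving m = 131.8 / (9.8 × 1.96) = 6.86 kg.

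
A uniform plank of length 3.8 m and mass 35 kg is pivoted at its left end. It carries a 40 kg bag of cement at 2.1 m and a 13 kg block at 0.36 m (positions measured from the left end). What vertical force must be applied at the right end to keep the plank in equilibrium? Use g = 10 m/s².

Take moments about the left end.
Beam weight: 35 × 10 = 350 N down at 1.9 m → arm 1.9 m, τ = 350 × 1.9 = 665 N·m clockwise.
Bag of cement: 40 × 10 = 400 N down at 2.1 m → arm 2.1 m, τ = 400 × 2.1 = 840 N·m clockwise.
Block: 13 × 10 = 130 N down at 0.36 m → arm 0.36 m, τ = 130 × 0.36 = 46.8 N·m clockwise.
Net moment of the loads = 1552 N·m clockwise.
The upward force F acts at the right end, arm 3.8 m, giving F × 3.8 counterclockwise.
Balancing moments: F × 3.8 = 1552, giving F = 1552 / 3.8 = 408 N.

F ≈ 408 N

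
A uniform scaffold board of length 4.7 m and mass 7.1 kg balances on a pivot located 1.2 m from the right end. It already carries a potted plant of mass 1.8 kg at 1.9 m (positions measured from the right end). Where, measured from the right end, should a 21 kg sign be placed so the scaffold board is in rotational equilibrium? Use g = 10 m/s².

x ≈ 0.751 m from the right end

Taking torques about the pivot (at 1.2 m from the right end):
Beam weight: 7.1 × 10 = 71 N down at 2.35 m → arm 1.15 m, τ = 71 × 1.15 = 81.65 N·m counterclockwise.
Potted plant: 1.8 × 10 = 18 N down at 1.9 m → arm 0.7 m, τ = 18 × 0.7 = 12.6 N·m counterclockwise.
Net moment of existing loads = 94.25 N·m counterclockwise.
The sign weighs 21 × 10 = 210 N and must supply an equal clockwise moment, so its lever arm about the pivot is 94.25 / 210 = 0.449 m.
That puts it at 1.2 − 0.449 = 0.751 m from the right end.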